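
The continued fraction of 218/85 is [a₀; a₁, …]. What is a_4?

2

218 = 2·85 + 48   →  a_0 = 2
85 = 1·48 + 37   →  a_1 = 1
48 = 1·37 + 11   →  a_2 = 1
37 = 3·11 + 4   →  a_3 = 3
11 = 2·4 + 3   →  a_4 = 2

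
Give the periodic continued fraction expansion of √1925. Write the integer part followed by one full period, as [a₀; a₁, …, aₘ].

a₀ = ⌊√1925⌋ = 43.
With m₀=0, d₀=1 and mₖ₊₁ = dₖaₖ − mₖ, dₖ₊₁ = (n − mₖ₊₁²)/dₖ, aₖ₊₁ = ⌊(a₀+mₖ₊₁)/dₖ₊₁⌋:
  k=1: m=43, d=76, a=1
  k=2: m=33, d=11, a=6
  k=3: m=33, d=76, a=1
  k=4: m=43, d=1, a=86
d=1 and a=2a₀=86 at k=4, so the next step gives (m, d) = (43, 76) again — its k=1 value — and the period has length 4.

[43; 1, 6, 1, 86]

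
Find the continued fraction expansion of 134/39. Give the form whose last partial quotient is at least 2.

134 = 3·39 + 17
39 = 2·17 + 5
17 = 3·5 + 2
5 = 2·2 + 1
2 = 2·1 + 0  (stop)
So 134/39 = [3; 2, 3, 2, 2].

[3; 2, 3, 2, 2]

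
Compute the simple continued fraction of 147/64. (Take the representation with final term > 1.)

147 = 2·64 + 19
64 = 3·19 + 7
19 = 2·7 + 5
7 = 1·5 + 2
5 = 2·2 + 1
2 = 2·1 + 0  (stop)
So 147/64 = [2; 3, 2, 1, 2, 2].

[2; 3, 2, 1, 2, 2]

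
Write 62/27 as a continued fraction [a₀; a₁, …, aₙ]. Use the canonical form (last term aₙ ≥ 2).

[2; 3, 2, 1, 2]

62 = 2·27 + 8
27 = 3·8 + 3
8 = 2·3 + 2
3 = 1·2 + 1
2 = 2·1 + 0  (stop)
So 62/27 = [2; 3, 2, 1, 2].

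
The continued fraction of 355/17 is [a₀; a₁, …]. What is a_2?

355 = 20·17 + 15   →  a_0 = 20
17 = 1·15 + 2   →  a_1 = 1
15 = 7·2 + 1   →  a_2 = 7

7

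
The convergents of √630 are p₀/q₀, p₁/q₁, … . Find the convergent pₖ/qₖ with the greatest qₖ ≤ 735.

√630 = [25; 10, 50, …] (period length 2).
Convergents:
  p_0/q_0 = 25/1
  p_1/q_1 = 251/10
  p_2/q_2 = 12575/501
  p_3/q_3 = 126001/5020
q_2 = 501 ≤ 735 < 5020 = q_3, so the answer is 12575/501.

12575/501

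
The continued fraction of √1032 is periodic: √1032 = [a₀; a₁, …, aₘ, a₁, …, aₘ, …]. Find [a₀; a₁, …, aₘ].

a₀ = ⌊√1032⌋ = 32.
With m₀=0, d₀=1 and mₖ₊₁ = dₖaₖ − mₖ, dₖ₊₁ = (n − mₖ₊₁²)/dₖ, aₖ₊₁ = ⌊(a₀+mₖ₊₁)/dₖ₊₁⌋:
  k=1: m=32, d=8, a=8
  k=2: m=32, d=1, a=64
d=1 and a=2a₀=64 at k=2, so the next step gives (m, d) = (32, 8) again — its k=1 value — and the period has length 2.

[32; 8, 64]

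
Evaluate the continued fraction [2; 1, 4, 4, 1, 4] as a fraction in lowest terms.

351/125

Fold from the inside: start with 4/1.
  1 + 1/4 = 5/4
  4 + 4/5 = 24/5
  4 + 5/24 = 101/24
  1 + 24/101 = 125/101
  2 + 101/125 = 351/125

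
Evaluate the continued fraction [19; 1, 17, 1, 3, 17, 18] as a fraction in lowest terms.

466094/23367

Fold from the inside: start with 18/1.
  17 + 1/18 = 307/18
  3 + 18/307 = 939/307
  1 + 307/939 = 1246/939
  17 + 939/1246 = 22121/1246
  1 + 1246/22121 = 23367/22121
  19 + 22121/23367 = 466094/23367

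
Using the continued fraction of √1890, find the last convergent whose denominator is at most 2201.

46213/1063

√1890 = [43; 2, 9, 6, 9, 2, 86, …] (period length 6).
Convergents:
  p_0/q_0 = 43/1
  p_1/q_1 = 87/2
  p_2/q_2 = 826/19
  p_3/q_3 = 5043/116
  p_4/q_4 = 46213/1063
  p_5/q_5 = 97469/2242
q_4 = 1063 ≤ 2201 < 2242 = q_5, so the answer is 46213/1063.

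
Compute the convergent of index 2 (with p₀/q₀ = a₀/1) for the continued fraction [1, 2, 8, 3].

25/17

Using pₖ = aₖpₖ₋₁ + pₖ₋₂, qₖ = aₖqₖ₋₁ + qₖ₋₂ (with p₋₁=1, p₋₂=0, q₋₁=0, q₋₂=1):
  k=0: a=1, p=1, q=1
  k=1: a=2, p=3, q=2
  k=2: a=8, p=25, q=17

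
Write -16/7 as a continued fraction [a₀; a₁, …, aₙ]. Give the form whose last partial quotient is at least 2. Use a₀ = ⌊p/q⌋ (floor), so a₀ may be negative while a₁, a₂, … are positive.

[-3; 1, 2, 2]

-16 = -3*7 + 5
7 = 1*5 + 2
5 = 2*2 + 1
2 = 2*1 + 0  (stop)
So -16/7 = [-3; 1, 2, 2].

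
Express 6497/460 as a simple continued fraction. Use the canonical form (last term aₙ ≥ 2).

[14; 8, 14, 4]

6497 = 14×460 + 57
460 = 8×57 + 4
57 = 14×4 + 1
4 = 4×1 + 0  (stop)
So 6497/460 = [14; 8, 14, 4].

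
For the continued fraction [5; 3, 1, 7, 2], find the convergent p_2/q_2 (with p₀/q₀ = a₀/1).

Using pₖ = aₖpₖ₋₁ + pₖ₋₂, qₖ = aₖqₖ₋₁ + qₖ₋₂ (with p₋₁=1, p₋₂=0, q₋₁=0, q₋₂=1):
  k=0: a=5, p=5, q=1
  k=1: a=3, p=16, q=3
  k=2: a=1, p=21, q=4

21/4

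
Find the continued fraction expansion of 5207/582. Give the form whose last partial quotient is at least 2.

5207 = 8×582 + 551
582 = 1×551 + 31
551 = 17×31 + 24
31 = 1×24 + 7
24 = 3×7 + 3
7 = 2×3 + 1
3 = 3×1 + 0  (stop)
So 5207/582 = [8; 1, 17, 1, 3, 2, 3].

[8; 1, 17, 1, 3, 2, 3]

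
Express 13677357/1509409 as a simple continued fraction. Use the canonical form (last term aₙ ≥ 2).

[9; 16, 3, 2, 16, 7, 14, 8]

13677357 = 9*1509409 + 92676
1509409 = 16*92676 + 26593
92676 = 3*26593 + 12897
26593 = 2*12897 + 799
12897 = 16*799 + 113
799 = 7*113 + 8
113 = 14*8 + 1
8 = 8*1 + 0  (stop)
So 13677357/1509409 = [9; 16, 3, 2, 16, 7, 14, 8].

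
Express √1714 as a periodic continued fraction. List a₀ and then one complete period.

[41; 2, 2, 82]

a₀ = ⌊√1714⌋ = 41.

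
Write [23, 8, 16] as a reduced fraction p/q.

Using pₖ = aₖpₖ₋₁ + pₖ₋₂ and qₖ = aₖqₖ₋₁ + qₖ₋₂:
  k=0: a=23, p=23, q=1
  k=1: a=8, p=185, q=8
  k=2: a=16, p=2983, q=129

2983/129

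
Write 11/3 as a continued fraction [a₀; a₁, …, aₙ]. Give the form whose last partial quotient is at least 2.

11 = 3·3 + 2
3 = 1·2 + 1
2 = 2·1 + 0  (stop)
So 11/3 = [3; 1, 2].

[3; 1, 2]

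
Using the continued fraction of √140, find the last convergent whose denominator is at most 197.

1692/143

√140 = [11; 1, 4, 1, 22, …] (period length 4).
Convergents:
  p_0/q_0 = 11/1
  p_1/q_1 = 12/1
  p_2/q_2 = 59/5
  p_3/q_3 = 71/6
  p_4/q_4 = 1621/137
  p_5/q_5 = 1692/143
  p_6/q_6 = 8389/709
q_5 = 143 ≤ 197 < 709 = q_6, so the answer is 1692/143.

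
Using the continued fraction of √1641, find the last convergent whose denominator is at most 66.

√1641 = [40; 1, 1, 26, 1, 1, 80, …] (period length 6).
Convergents:
  p_0/q_0 = 40/1
  p_1/q_1 = 41/1
  p_2/q_2 = 81/2
  p_3/q_3 = 2147/53
  p_4/q_4 = 2228/55
  p_5/q_5 = 4375/108
q_4 = 55 ≤ 66 < 108 = q_5, so the answer is 2228/55.

2228/55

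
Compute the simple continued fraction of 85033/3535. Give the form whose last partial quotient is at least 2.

[24; 18, 3, 6, 10]

85033 = 24·3535 + 193
3535 = 18·193 + 61
193 = 3·61 + 10
61 = 6·10 + 1
10 = 10·1 + 0  (stop)
So 85033/3535 = [24; 18, 3, 6, 10].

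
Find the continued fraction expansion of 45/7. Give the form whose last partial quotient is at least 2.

45 = 6·7 + 3
7 = 2·3 + 1
3 = 3·1 + 0  (stop)
So 45/7 = [6; 2, 3].

[6; 2, 3]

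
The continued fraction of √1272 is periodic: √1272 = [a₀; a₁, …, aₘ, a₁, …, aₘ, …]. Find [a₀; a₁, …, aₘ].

a₀ = ⌊√1272⌋ = 35.

[35; 1, 1, 1, 70]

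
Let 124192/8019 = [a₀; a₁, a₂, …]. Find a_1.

2

124192 = 15·8019 + 3907   →  a_0 = 15
8019 = 2·3907 + 205   →  a_1 = 2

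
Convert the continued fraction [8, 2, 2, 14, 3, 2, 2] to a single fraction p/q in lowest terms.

10495/1249

Fold from the inside: start with 2/1.
  2 + 1/2 = 5/2
  3 + 2/5 = 17/5
  14 + 5/17 = 243/17
  2 + 17/243 = 503/243
  2 + 243/503 = 1249/503
  8 + 503/1249 = 10495/1249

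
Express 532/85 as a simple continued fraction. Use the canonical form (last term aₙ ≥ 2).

532 = 6*85 + 22
85 = 3*22 + 19
22 = 1*19 + 3
19 = 6*3 + 1
3 = 3*1 + 0  (stop)
So 532/85 = [6; 3, 1, 6, 3].

[6; 3, 1, 6, 3]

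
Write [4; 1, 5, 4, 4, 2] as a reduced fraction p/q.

1147/237

Using pₖ = aₖpₖ₋₁ + pₖ₋₂ and qₖ = aₖqₖ₋₁ + qₖ₋₂:
  k=0: a=4, p=4, q=1
  k=1: a=1, p=5, q=1
  k=2: a=5, p=29, q=6
  k=3: a=4, p=121, q=25
  k=4: a=4, p=513, q=106
  k=5: a=2, p=1147, q=237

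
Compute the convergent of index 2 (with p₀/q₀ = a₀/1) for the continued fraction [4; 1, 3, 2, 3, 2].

Using pₖ = aₖpₖ₋₁ + pₖ₋₂, qₖ = aₖqₖ₋₁ + qₖ₋₂ (with p₋₁=1, p₋₂=0, q₋₁=0, q₋₂=1):
  k=0: a=4, p=4, q=1
  k=1: a=1, p=5, q=1
  k=2: a=3, p=19, q=4

19/4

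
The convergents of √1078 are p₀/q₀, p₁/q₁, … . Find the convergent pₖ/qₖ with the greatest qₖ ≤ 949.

√1078 = [32; 1, 4, 1, 64, …] (period length 4).
Convergents:
  p_0/q_0 = 32/1
  p_1/q_1 = 33/1
  p_2/q_2 = 164/5
  p_3/q_3 = 197/6
  p_4/q_4 = 12772/389
  p_5/q_5 = 12969/395
  p_6/q_6 = 64648/1969
q_5 = 395 ≤ 949 < 1969 = q_6, so the answer is 12969/395.

12969/395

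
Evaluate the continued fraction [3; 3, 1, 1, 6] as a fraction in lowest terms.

Using pₖ = aₖpₖ₋₁ + pₖ₋₂ and qₖ = aₖqₖ₋₁ + qₖ₋₂:
  k=0: a=3, p=3, q=1
  k=1: a=3, p=10, q=3
  k=2: a=1, p=13, q=4
  k=3: a=1, p=23, q=7
  k=4: a=6, p=151, q=46

151/46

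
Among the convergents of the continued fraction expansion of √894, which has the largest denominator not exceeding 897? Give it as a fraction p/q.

17910/599

√894 = [29; 1, 8, 1, 58, …] (period length 4).
Convergents:
  p_0/q_0 = 29/1
  p_1/q_1 = 30/1
  p_2/q_2 = 269/9
  p_3/q_3 = 299/10
  p_4/q_4 = 17611/589
  p_5/q_5 = 17910/599
  p_6/q_6 = 160891/5381
q_5 = 599 ≤ 897 < 5381 = q_6, so the answer is 17910/599.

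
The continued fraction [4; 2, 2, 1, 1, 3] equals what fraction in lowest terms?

Fold from the inside: start with 3/1.
  1 + 1/3 = 4/3
  1 + 3/4 = 7/4
  2 + 4/7 = 18/7
  2 + 7/18 = 43/18
  4 + 18/43 = 190/43

190/43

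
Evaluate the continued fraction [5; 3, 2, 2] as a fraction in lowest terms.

90/17

Fold from the inside: start with 2/1.
  2 + 1/2 = 5/2
  3 + 2/5 = 17/5
  5 + 5/17 = 90/17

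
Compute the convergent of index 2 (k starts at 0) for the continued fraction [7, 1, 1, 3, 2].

15/2

Using pₖ = aₖpₖ₋₁ + pₖ₋₂, qₖ = aₖqₖ₋₁ + qₖ₋₂ (with p₋₁=1, p₋₂=0, q₋₁=0, q₋₂=1):
  k=0: a=7, p=7, q=1
  k=1: a=1, p=8, q=1
  k=2: a=1, p=15, q=2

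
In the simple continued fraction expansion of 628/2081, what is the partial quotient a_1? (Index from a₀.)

628 = 0·2081 + 628   →  a_0 = 0
2081 = 3·628 + 197   →  a_1 = 3

3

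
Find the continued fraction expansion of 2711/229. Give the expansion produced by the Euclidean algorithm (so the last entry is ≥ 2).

[11; 1, 5, 5, 3, 2]

2711 = 11*229 + 192
229 = 1*192 + 37
192 = 5*37 + 7
37 = 5*7 + 2
7 = 3*2 + 1
2 = 2*1 + 0  (stop)
So 2711/229 = [11; 1, 5, 5, 3, 2].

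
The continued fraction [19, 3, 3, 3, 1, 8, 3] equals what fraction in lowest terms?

Using pₖ = aₖpₖ₋₁ + pₖ₋₂ and qₖ = aₖqₖ₋₁ + qₖ₋₂:
  k=0: a=19, p=19, q=1
  k=1: a=3, p=58, q=3
  k=2: a=3, p=193, q=10
  k=3: a=3, p=637, q=33
  k=4: a=1, p=830, q=43
  k=5: a=8, p=7277, q=377
  k=6: a=3, p=22661, q=1174

22661/1174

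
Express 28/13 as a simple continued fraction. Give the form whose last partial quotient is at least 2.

[2; 6, 2]

28 = 2·13 + 2
13 = 6·2 + 1
2 = 2·1 + 0  (stop)
So 28/13 = [2; 6, 2].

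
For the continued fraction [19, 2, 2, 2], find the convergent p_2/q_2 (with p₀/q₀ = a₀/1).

Using pₖ = aₖpₖ₋₁ + pₖ₋₂, qₖ = aₖqₖ₋₁ + qₖ₋₂ (with p₋₁=1, p₋₂=0, q₋₁=0, q₋₂=1):
  k=0: a=19, p=19, q=1
  k=1: a=2, p=39, q=2
  k=2: a=2, p=97, q=5

97/5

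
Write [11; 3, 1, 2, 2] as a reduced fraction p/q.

Using pₖ = aₖpₖ₋₁ + pₖ₋₂ and qₖ = aₖqₖ₋₁ + qₖ₋₂:
  k=0: a=11, p=11, q=1
  k=1: a=3, p=34, q=3
  k=2: a=1, p=45, q=4
  k=3: a=2, p=124, q=11
  k=4: a=2, p=293, q=26

293/26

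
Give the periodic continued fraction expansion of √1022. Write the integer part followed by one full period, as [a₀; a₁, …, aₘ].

[31; 1, 30, 1, 62]

a₀ = ⌊√1022⌋ = 31.
With m₀=0, d₀=1 and mₖ₊₁ = dₖaₖ − mₖ, dₖ₊₁ = (n − mₖ₊₁²)/dₖ, aₖ₊₁ = ⌊(a₀+mₖ₊₁)/dₖ₊₁⌋:
  k=1: m=31, d=61, a=1
  k=2: m=30, d=2, a=30
  k=3: m=30, d=61, a=1
  k=4: m=31, d=1, a=62
d=1 and a=2a₀=62 at k=4, so the next step gives (m, d) = (31, 61) again — its k=1 value — and the period has length 4.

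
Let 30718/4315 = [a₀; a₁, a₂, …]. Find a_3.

2

30718 = 7·4315 + 513   →  a_0 = 7
4315 = 8·513 + 211   →  a_1 = 8
513 = 2·211 + 91   →  a_2 = 2
211 = 2·91 + 29   →  a_3 = 2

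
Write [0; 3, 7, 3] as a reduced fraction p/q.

22/69

Using pₖ = aₖpₖ₋₁ + pₖ₋₂ and qₖ = aₖqₖ₋₁ + qₖ₋₂:
  k=0: a=0, p=0, q=1
  k=1: a=3, p=1, q=3
  k=2: a=7, p=7, q=22
  k=3: a=3, p=22, q=69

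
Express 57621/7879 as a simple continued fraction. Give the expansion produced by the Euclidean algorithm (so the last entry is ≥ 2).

[7; 3, 5, 5, 9, 3, 3]

57621 = 7·7879 + 2468
7879 = 3·2468 + 475
2468 = 5·475 + 93
475 = 5·93 + 10
93 = 9·10 + 3
10 = 3·3 + 1
3 = 3·1 + 0  (stop)
So 57621/7879 = [7; 3, 5, 5, 9, 3, 3].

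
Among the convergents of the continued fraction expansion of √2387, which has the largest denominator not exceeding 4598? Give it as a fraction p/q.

200460/4103

√2387 = [48; 1, 5, 1, 96, …] (period length 4).
Convergents:
  p_0/q_0 = 48/1
  p_1/q_1 = 49/1
  p_2/q_2 = 293/6
  p_3/q_3 = 342/7
  p_4/q_4 = 33125/678
  p_5/q_5 = 33467/685
  p_6/q_6 = 200460/4103
  p_7/q_7 = 233927/4788
q_6 = 4103 ≤ 4598 < 4788 = q_7, so the answer is 200460/4103.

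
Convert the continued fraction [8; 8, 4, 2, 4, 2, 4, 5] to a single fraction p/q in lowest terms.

138205/17017

Using pₖ = aₖpₖ₋₁ + pₖ₋₂ and qₖ = aₖqₖ₋₁ + qₖ₋₂:
  k=0: a=8, p=8, q=1
  k=1: a=8, p=65, q=8
  k=2: a=4, p=268, q=33
  k=3: a=2, p=601, q=74
  k=4: a=4, p=2672, q=329
  k=5: a=2, p=5945, q=732
  k=6: a=4, p=26452, q=3257
  k=7: a=5, p=138205, q=17017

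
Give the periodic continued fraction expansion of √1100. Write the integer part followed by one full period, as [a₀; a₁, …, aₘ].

a₀ = ⌊√1100⌋ = 33.

[33; 6, 66]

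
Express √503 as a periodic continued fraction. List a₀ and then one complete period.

[22; 2, 2, 1, 21, 1, 2, 2, 44]

a₀ = ⌊√503⌋ = 22.
With m₀=0, d₀=1 and mₖ₊₁ = dₖaₖ − mₖ, dₖ₊₁ = (n − mₖ₊₁²)/dₖ, aₖ₊₁ = ⌊(a₀+mₖ₊₁)/dₖ₊₁⌋:
  k=1: m=22, d=19, a=2
  k=2: m=16, d=13, a=2
  k=3: m=10, d=31, a=1
  k=4: m=21, d=2, a=21
  k=5: m=21, d=31, a=1
  k=6: m=10, d=13, a=2
  k=7: m=16, d=19, a=2
  k=8: m=22, d=1, a=44
d=1 and a=2a₀=44 at k=8, so the next step gives (m, d) = (22, 19) again — its k=1 value — and the period has length 8.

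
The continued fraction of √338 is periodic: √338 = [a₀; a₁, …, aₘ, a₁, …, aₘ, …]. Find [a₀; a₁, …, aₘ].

a₀ = ⌊√338⌋ = 18.

[18; 2, 1, 1, 2, 36]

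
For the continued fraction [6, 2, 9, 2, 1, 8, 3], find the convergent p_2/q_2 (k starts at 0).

123/19

Using pₖ = aₖpₖ₋₁ + pₖ₋₂, qₖ = aₖqₖ₋₁ + qₖ₋₂ (with p₋₁=1, p₋₂=0, q₋₁=0, q₋₂=1):
  k=0: a=6, p=6, q=1
  k=1: a=2, p=13, q=2
  k=2: a=9, p=123, q=19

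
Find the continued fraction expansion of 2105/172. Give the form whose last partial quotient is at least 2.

[12; 4, 5, 8]

2105 = 12×172 + 41
172 = 4×41 + 8
41 = 5×8 + 1
8 = 8×1 + 0  (stop)
So 2105/172 = [12; 4, 5, 8].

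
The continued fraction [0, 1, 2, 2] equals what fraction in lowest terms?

5/7

Using pₖ = aₖpₖ₋₁ + pₖ₋₂ and qₖ = aₖqₖ₋₁ + qₖ₋₂:
  k=0: a=0, p=0, q=1
  k=1: a=1, p=1, q=1
  k=2: a=2, p=2, q=3
  k=3: a=2, p=5, q=7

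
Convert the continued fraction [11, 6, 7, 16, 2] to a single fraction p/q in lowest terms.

Using pₖ = aₖpₖ₋₁ + pₖ₋₂ and qₖ = aₖqₖ₋₁ + qₖ₋₂:
  k=0: a=11, p=11, q=1
  k=1: a=6, p=67, q=6
  k=2: a=7, p=480, q=43
  k=3: a=16, p=7747, q=694
  k=4: a=2, p=15974, q=1431

15974/1431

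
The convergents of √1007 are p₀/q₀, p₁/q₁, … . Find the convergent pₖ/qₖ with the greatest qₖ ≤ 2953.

√1007 = [31; 1, 2, 1, 2, 1, 62, …] (period length 6).
Convergents:
  p_0/q_0 = 31/1
  p_1/q_1 = 32/1
  p_2/q_2 = 95/3
  p_3/q_3 = 127/4
  p_4/q_4 = 349/11
  p_5/q_5 = 476/15
  p_6/q_6 = 29861/941
  p_7/q_7 = 30337/956
  p_8/q_8 = 90535/2853
  p_9/q_9 = 120872/3809
q_8 = 2853 ≤ 2953 < 3809 = q_9, so the answer is 90535/2853.

90535/2853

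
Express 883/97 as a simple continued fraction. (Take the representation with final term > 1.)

[9; 9, 1, 2, 3]

883 = 9*97 + 10
97 = 9*10 + 7
10 = 1*7 + 3
7 = 2*3 + 1
3 = 3*1 + 0  (stop)
So 883/97 = [9; 9, 1, 2, 3].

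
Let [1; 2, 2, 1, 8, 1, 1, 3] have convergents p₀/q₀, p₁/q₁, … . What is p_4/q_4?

Using pₖ = aₖpₖ₋₁ + pₖ₋₂, qₖ = aₖqₖ₋₁ + qₖ₋₂ (with p₋₁=1, p₋₂=0, q₋₁=0, q₋₂=1):
  k=0: a=1, p=1, q=1
  k=1: a=2, p=3, q=2
  k=2: a=2, p=7, q=5
  k=3: a=1, p=10, q=7
  k=4: a=8, p=87, q=61

87/61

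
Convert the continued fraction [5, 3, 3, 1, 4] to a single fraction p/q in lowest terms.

329/62

Fold from the inside: start with 4/1.
  1 + 1/4 = 5/4
  3 + 4/5 = 19/5
  3 + 5/19 = 62/19
  5 + 19/62 = 329/62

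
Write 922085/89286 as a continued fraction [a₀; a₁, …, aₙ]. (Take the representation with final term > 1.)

[10; 3, 18, 7, 10, 3, 7]

922085 = 10*89286 + 29225
89286 = 3*29225 + 1611
29225 = 18*1611 + 227
1611 = 7*227 + 22
227 = 10*22 + 7
22 = 3*7 + 1
7 = 7*1 + 0  (stop)
So 922085/89286 = [10; 3, 18, 7, 10, 3, 7].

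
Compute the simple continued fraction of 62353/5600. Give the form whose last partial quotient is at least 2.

62353 = 11*5600 + 753
5600 = 7*753 + 329
753 = 2*329 + 95
329 = 3*95 + 44
95 = 2*44 + 7
44 = 6*7 + 2
7 = 3*2 + 1
2 = 2*1 + 0  (stop)
So 62353/5600 = [11; 7, 2, 3, 2, 6, 3, 2].

[11; 7, 2, 3, 2, 6, 3, 2]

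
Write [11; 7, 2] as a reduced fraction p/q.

167/15

Fold from the inside: start with 2/1.
  7 + 1/2 = 15/2
  11 + 2/15 = 167/15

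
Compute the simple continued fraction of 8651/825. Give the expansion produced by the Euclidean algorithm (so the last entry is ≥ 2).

[10; 2, 17, 2, 3, 3]

8651 = 10*825 + 401
825 = 2*401 + 23
401 = 17*23 + 10
23 = 2*10 + 3
10 = 3*3 + 1
3 = 3*1 + 0  (stop)
So 8651/825 = [10; 2, 17, 2, 3, 3].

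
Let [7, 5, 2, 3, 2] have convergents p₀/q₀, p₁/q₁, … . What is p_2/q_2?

Using pₖ = aₖpₖ₋₁ + pₖ₋₂, qₖ = aₖqₖ₋₁ + qₖ₋₂ (with p₋₁=1, p₋₂=0, q₋₁=0, q₋₂=1):
  k=0: a=7, p=7, q=1
  k=1: a=5, p=36, q=5
  k=2: a=2, p=79, q=11

79/11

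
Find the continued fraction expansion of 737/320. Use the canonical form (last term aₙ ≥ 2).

737 = 2·320 + 97
320 = 3·97 + 29
97 = 3·29 + 10
29 = 2·10 + 9
10 = 1·9 + 1
9 = 9·1 + 0  (stop)
So 737/320 = [2; 3, 3, 2, 1, 9].

[2; 3, 3, 2, 1, 9]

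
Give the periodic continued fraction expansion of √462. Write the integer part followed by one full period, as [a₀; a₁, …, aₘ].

[21; 2, 42]

a₀ = ⌊√462⌋ = 21.
With m₀=0, d₀=1 and mₖ₊₁ = dₖaₖ − mₖ, dₖ₊₁ = (n − mₖ₊₁²)/dₖ, aₖ₊₁ = ⌊(a₀+mₖ₊₁)/dₖ₊₁⌋:
  k=1: m=21, d=21, a=2
  k=2: m=21, d=1, a=42
d=1 and a=2a₀=42 at k=2, so the next step gives (m, d) = (21, 21) again — its k=1 value — and the period has length 2.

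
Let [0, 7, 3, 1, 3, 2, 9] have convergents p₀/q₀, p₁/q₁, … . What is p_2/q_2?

3/22

Using pₖ = aₖpₖ₋₁ + pₖ₋₂, qₖ = aₖqₖ₋₁ + qₖ₋₂ (with p₋₁=1, p₋₂=0, q₋₁=0, q₋₂=1):
  k=0: a=0, p=0, q=1
  k=1: a=7, p=1, q=7
  k=2: a=3, p=3, q=22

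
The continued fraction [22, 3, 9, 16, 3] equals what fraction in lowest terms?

Using pₖ = aₖpₖ₋₁ + pₖ₋₂ and qₖ = aₖqₖ₋₁ + qₖ₋₂:
  k=0: a=22, p=22, q=1
  k=1: a=3, p=67, q=3
  k=2: a=9, p=625, q=28
  k=3: a=16, p=10067, q=451
  k=4: a=3, p=30826, q=1381

30826/1381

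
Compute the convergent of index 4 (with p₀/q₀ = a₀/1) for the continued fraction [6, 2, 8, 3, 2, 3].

796/123

Using pₖ = aₖpₖ₋₁ + pₖ₋₂, qₖ = aₖqₖ₋₁ + qₖ₋₂ (with p₋₁=1, p₋₂=0, q₋₁=0, q₋₂=1):
  k=0: a=6, p=6, q=1
  k=1: a=2, p=13, q=2
  k=2: a=8, p=110, q=17
  k=3: a=3, p=343, q=53
  k=4: a=2, p=796, q=123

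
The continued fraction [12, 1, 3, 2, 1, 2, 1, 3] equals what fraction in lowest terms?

2286/179

Using pₖ = aₖpₖ₋₁ + pₖ₋₂ and qₖ = aₖqₖ₋₁ + qₖ₋₂:
  k=0: a=12, p=12, q=1
  k=1: a=1, p=13, q=1
  k=2: a=3, p=51, q=4
  k=3: a=2, p=115, q=9
  k=4: a=1, p=166, q=13
  k=5: a=2, p=447, q=35
  k=6: a=1, p=613, q=48
  k=7: a=3, p=2286, q=179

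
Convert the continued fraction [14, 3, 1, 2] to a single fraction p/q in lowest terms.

157/11

Using pₖ = aₖpₖ₋₁ + pₖ₋₂ and qₖ = aₖqₖ₋₁ + qₖ₋₂:
  k=0: a=14, p=14, q=1
  k=1: a=3, p=43, q=3
  k=2: a=1, p=57, q=4
  k=3: a=2, p=157, q=11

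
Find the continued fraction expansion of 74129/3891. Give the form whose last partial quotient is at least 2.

[19; 19, 2, 5, 18]

74129 = 19×3891 + 200
3891 = 19×200 + 91
200 = 2×91 + 18
91 = 5×18 + 1
18 = 18×1 + 0  (stop)
So 74129/3891 = [19; 19, 2, 5, 18].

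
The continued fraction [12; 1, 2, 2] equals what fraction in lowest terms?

Using pₖ = aₖpₖ₋₁ + pₖ₋₂ and qₖ = aₖqₖ₋₁ + qₖ₋₂:
  k=0: a=12, p=12, q=1
  k=1: a=1, p=13, q=1
  k=2: a=2, p=38, q=3
  k=3: a=2, p=89, q=7

89/7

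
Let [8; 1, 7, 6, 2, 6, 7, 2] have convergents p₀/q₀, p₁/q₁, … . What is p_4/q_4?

Using pₖ = aₖpₖ₋₁ + pₖ₋₂, qₖ = aₖqₖ₋₁ + qₖ₋₂ (with p₋₁=1, p₋₂=0, q₋₁=0, q₋₂=1):
  k=0: a=8, p=8, q=1
  k=1: a=1, p=9, q=1
  k=2: a=7, p=71, q=8
  k=3: a=6, p=435, q=49
  k=4: a=2, p=941, q=106

941/106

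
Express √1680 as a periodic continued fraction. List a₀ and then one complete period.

a₀ = ⌊√1680⌋ = 40.
With m₀=0, d₀=1 and mₖ₊₁ = dₖaₖ − mₖ, dₖ₊₁ = (n − mₖ₊₁²)/dₖ, aₖ₊₁ = ⌊(a₀+mₖ₊₁)/dₖ₊₁⌋:
  k=1: m=40, d=80, a=1
  k=2: m=40, d=1, a=80
d=1 and a=2a₀=80 at k=2, so the next step gives (m, d) = (40, 80) again — its k=1 value — and the period has length 2.

[40; 1, 80]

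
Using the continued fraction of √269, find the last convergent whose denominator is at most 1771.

13449/820

√269 = [16; 2, 2, 32, …] (period length 3).
Convergents:
  p_0/q_0 = 16/1
  p_1/q_1 = 33/2
  p_2/q_2 = 82/5
  p_3/q_3 = 2657/162
  p_4/q_4 = 5396/329
  p_5/q_5 = 13449/820
  p_6/q_6 = 435764/26569
q_5 = 820 ≤ 1771 < 26569 = q_6, so the answer is 13449/820.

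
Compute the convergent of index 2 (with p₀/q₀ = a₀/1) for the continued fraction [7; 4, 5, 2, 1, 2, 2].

Using pₖ = aₖpₖ₋₁ + pₖ₋₂, qₖ = aₖqₖ₋₁ + qₖ₋₂ (with p₋₁=1, p₋₂=0, q₋₁=0, q₋₂=1):
  k=0: a=7, p=7, q=1
  k=1: a=4, p=29, q=4
  k=2: a=5, p=152, q=21

152/21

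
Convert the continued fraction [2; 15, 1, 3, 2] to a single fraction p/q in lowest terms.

293/142

Fold from the inside: start with 2/1.
  3 + 1/2 = 7/2
  1 + 2/7 = 9/7
  15 + 7/9 = 142/9
  2 + 9/142 = 293/142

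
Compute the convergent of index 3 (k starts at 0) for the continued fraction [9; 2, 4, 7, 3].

614/65

Using pₖ = aₖpₖ₋₁ + pₖ₋₂, qₖ = aₖqₖ₋₁ + qₖ₋₂ (with p₋₁=1, p₋₂=0, q₋₁=0, q₋₂=1):
  k=0: a=9, p=9, q=1
  k=1: a=2, p=19, q=2
  k=2: a=4, p=85, q=9
  k=3: a=7, p=614, q=65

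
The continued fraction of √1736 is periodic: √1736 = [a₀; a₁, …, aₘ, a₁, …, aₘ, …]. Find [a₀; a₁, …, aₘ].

[41; 1, 1, 1, 82]

a₀ = ⌊√1736⌋ = 41.
With m₀=0, d₀=1 and mₖ₊₁ = dₖaₖ − mₖ, dₖ₊₁ = (n − mₖ₊₁²)/dₖ, aₖ₊₁ = ⌊(a₀+mₖ₊₁)/dₖ₊₁⌋:
  k=1: m=41, d=55, a=1
  k=2: m=14, d=28, a=1
  k=3: m=14, d=55, a=1
  k=4: m=41, d=1, a=82
d=1 and a=2a₀=82 at k=4, so the next step gives (m, d) = (41, 55) again — its k=1 value — and the period has length 4.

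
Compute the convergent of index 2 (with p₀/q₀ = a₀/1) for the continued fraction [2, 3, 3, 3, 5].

23/10

Using pₖ = aₖpₖ₋₁ + pₖ₋₂, qₖ = aₖqₖ₋₁ + qₖ₋₂ (with p₋₁=1, p₋₂=0, q₋₁=0, q₋₂=1):
  k=0: a=2, p=2, q=1
  k=1: a=3, p=7, q=3
  k=2: a=3, p=23, q=10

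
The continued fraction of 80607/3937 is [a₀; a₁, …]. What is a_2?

80607 = 20·3937 + 1867   →  a_0 = 20
3937 = 2·1867 + 203   →  a_1 = 2
1867 = 9·203 + 40   →  a_2 = 9

9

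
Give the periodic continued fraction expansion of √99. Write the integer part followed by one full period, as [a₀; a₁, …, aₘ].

[9; 1, 18]

a₀ = ⌊√99⌋ = 9.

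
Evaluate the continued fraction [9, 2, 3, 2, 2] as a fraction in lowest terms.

368/39

Using pₖ = aₖpₖ₋₁ + pₖ₋₂ and qₖ = aₖqₖ₋₁ + qₖ₋₂:
  k=0: a=9, p=9, q=1
  k=1: a=2, p=19, q=2
  k=2: a=3, p=66, q=7
  k=3: a=2, p=151, q=16
  k=4: a=2, p=368, q=39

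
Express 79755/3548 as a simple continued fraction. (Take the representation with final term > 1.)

79755 = 22·3548 + 1699
3548 = 2·1699 + 150
1699 = 11·150 + 49
150 = 3·49 + 3
49 = 16·3 + 1
3 = 3·1 + 0  (stop)
So 79755/3548 = [22; 2, 11, 3, 16, 3].

[22; 2, 11, 3, 16, 3]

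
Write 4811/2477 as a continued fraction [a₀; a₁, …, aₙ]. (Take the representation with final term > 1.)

4811 = 1·2477 + 2334
2477 = 1·2334 + 143
2334 = 16·143 + 46
143 = 3·46 + 5
46 = 9·5 + 1
5 = 5·1 + 0  (stop)
So 4811/2477 = [1; 1, 16, 3, 9, 5].

[1; 1, 16, 3, 9, 5]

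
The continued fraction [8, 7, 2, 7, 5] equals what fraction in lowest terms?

Fold from the inside: start with 5/1.
  7 + 1/5 = 36/5
  2 + 5/36 = 77/36
  7 + 36/77 = 575/77
  8 + 77/575 = 4677/575

4677/575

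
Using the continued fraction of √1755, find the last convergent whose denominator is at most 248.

9761/233

√1755 = [41; 1, 8, 3, 8, 1, 82, …] (period length 6).
Convergents:
  p_0/q_0 = 41/1
  p_1/q_1 = 42/1
  p_2/q_2 = 377/9
  p_3/q_3 = 1173/28
  p_4/q_4 = 9761/233
  p_5/q_5 = 10934/261
q_4 = 233 ≤ 248 < 261 = q_5, so the answer is 9761/233.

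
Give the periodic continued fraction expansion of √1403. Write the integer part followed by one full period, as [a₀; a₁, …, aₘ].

[37; 2, 5, 3, 1, 3, 5, 2, 74]

a₀ = ⌊√1403⌋ = 37.
With m₀=0, d₀=1 and mₖ₊₁ = dₖaₖ − mₖ, dₖ₊₁ = (n − mₖ₊₁²)/dₖ, aₖ₊₁ = ⌊(a₀+mₖ₊₁)/dₖ₊₁⌋:
  k=1: m=37, d=34, a=2
  k=2: m=31, d=13, a=5
  k=3: m=34, d=19, a=3
  k=4: m=23, d=46, a=1
  k=5: m=23, d=19, a=3
  k=6: m=34, d=13, a=5
  k=7: m=31, d=34, a=2
  k=8: m=37, d=1, a=74
d=1 and a=2a₀=74 at k=8, so the next step gives (m, d) = (37, 34) again — its k=1 value — and the period has length 8.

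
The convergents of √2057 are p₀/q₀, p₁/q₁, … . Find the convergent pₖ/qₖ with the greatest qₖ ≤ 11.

√2057 = [45; 2, 1, 4, 1, 2, 90, …] (period length 6).
Convergents:
  p_0/q_0 = 45/1
  p_1/q_1 = 91/2
  p_2/q_2 = 136/3
  p_3/q_3 = 635/14
q_2 = 3 ≤ 11 < 14 = q_3, so the answer is 136/3.

136/3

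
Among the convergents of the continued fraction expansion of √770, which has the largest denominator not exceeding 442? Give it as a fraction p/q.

√770 = [27; 1, 2, 1, 54, …] (period length 4).
Convergents:
  p_0/q_0 = 27/1
  p_1/q_1 = 28/1
  p_2/q_2 = 83/3
  p_3/q_3 = 111/4
  p_4/q_4 = 6077/219
  p_5/q_5 = 6188/223
  p_6/q_6 = 18453/665
q_5 = 223 ≤ 442 < 665 = q_6, so the answer is 6188/223.

6188/223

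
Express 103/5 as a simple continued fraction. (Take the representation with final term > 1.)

103 = 20·5 + 3
5 = 1·3 + 2
3 = 1·2 + 1
2 = 2·1 + 0  (stop)
So 103/5 = [20; 1, 1, 2].

[20; 1, 1, 2]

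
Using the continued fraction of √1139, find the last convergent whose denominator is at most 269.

√1139 = [33; 1, 2, 1, 66, …] (period length 4).
Convergents:
  p_0/q_0 = 33/1
  p_1/q_1 = 34/1
  p_2/q_2 = 101/3
  p_3/q_3 = 135/4
  p_4/q_4 = 9011/267
  p_5/q_5 = 9146/271
q_4 = 267 ≤ 269 < 271 = q_5, so the answer is 9011/267.

9011/267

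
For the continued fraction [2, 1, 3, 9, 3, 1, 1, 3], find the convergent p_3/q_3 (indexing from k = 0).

Using pₖ = aₖpₖ₋₁ + pₖ₋₂, qₖ = aₖqₖ₋₁ + qₖ₋₂ (with p₋₁=1, p₋₂=0, q₋₁=0, q₋₂=1):
  k=0: a=2, p=2, q=1
  k=1: a=1, p=3, q=1
  k=2: a=3, p=11, q=4
  k=3: a=9, p=102, q=37

102/37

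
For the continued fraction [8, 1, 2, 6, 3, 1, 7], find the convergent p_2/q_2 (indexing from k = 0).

Using pₖ = aₖpₖ₋₁ + pₖ₋₂, qₖ = aₖqₖ₋₁ + qₖ₋₂ (with p₋₁=1, p₋₂=0, q₋₁=0, q₋₂=1):
  k=0: a=8, p=8, q=1
  k=1: a=1, p=9, q=1
  k=2: a=2, p=26, q=3

26/3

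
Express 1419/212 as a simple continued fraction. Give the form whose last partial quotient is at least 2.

[6; 1, 2, 3, 1, 4, 1, 2]

1419 = 6×212 + 147
212 = 1×147 + 65
147 = 2×65 + 17
65 = 3×17 + 14
17 = 1×14 + 3
14 = 4×3 + 2
3 = 1×2 + 1
2 = 2×1 + 0  (stop)
So 1419/212 = [6; 1, 2, 3, 1, 4, 1, 2].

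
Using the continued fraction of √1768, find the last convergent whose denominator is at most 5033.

74214/1765

√1768 = [42; 21, 84, …] (period length 2).
Convergents:
  p_0/q_0 = 42/1
  p_1/q_1 = 883/21
  p_2/q_2 = 74214/1765
  p_3/q_3 = 1559377/37086
q_2 = 1765 ≤ 5033 < 37086 = q_3, so the answer is 74214/1765.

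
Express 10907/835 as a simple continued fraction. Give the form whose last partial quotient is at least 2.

[13; 16, 17, 3]

10907 = 13*835 + 52
835 = 16*52 + 3
52 = 17*3 + 1
3 = 3*1 + 0  (stop)
So 10907/835 = [13; 16, 17, 3].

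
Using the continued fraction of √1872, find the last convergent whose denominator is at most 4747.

√1872 = [43; 3, 1, 3, 86, …] (period length 4).
Convergents:
  p_0/q_0 = 43/1
  p_1/q_1 = 130/3
  p_2/q_2 = 173/4
  p_3/q_3 = 649/15
  p_4/q_4 = 55987/1294
  p_5/q_5 = 168610/3897
  p_6/q_6 = 224597/5191
q_5 = 3897 ≤ 4747 < 5191 = q_6, so the answer is 168610/3897.

168610/3897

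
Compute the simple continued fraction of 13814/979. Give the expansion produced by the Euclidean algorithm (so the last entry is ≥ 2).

13814 = 14·979 + 108
979 = 9·108 + 7
108 = 15·7 + 3
7 = 2·3 + 1
3 = 3·1 + 0  (stop)
So 13814/979 = [14; 9, 15, 2, 3].

[14; 9, 15, 2, 3]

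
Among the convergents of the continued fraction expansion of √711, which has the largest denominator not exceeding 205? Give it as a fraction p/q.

√711 = [26; 1, 1, 1, 52, …] (period length 4).
Convergents:
  p_0/q_0 = 26/1
  p_1/q_1 = 27/1
  p_2/q_2 = 53/2
  p_3/q_3 = 80/3
  p_4/q_4 = 4213/158
  p_5/q_5 = 4293/161
  p_6/q_6 = 8506/319
q_5 = 161 ≤ 205 < 319 = q_6, so the answer is 4293/161.

4293/161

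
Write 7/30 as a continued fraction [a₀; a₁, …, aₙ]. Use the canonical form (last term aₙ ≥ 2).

[0; 4, 3, 2]

7 = 0*30 + 7
30 = 4*7 + 2
7 = 3*2 + 1
2 = 2*1 + 0  (stop)
So 7/30 = [0; 4, 3, 2].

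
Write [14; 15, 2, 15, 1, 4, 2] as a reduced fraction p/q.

Fold from the inside: start with 2/1.
  4 + 1/2 = 9/2
  1 + 2/9 = 11/9
  15 + 9/11 = 174/11
  2 + 11/174 = 359/174
  15 + 174/359 = 5559/359
  14 + 359/5559 = 78185/5559

78185/5559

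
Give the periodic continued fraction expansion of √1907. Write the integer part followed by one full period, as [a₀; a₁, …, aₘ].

[43; 1, 2, 43, 2, 1, 86]

a₀ = ⌊√1907⌋ = 43.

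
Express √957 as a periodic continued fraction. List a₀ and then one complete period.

[30; 1, 14, 2, 14, 1, 60]

a₀ = ⌊√957⌋ = 30.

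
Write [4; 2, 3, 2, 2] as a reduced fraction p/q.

173/39

Using pₖ = aₖpₖ₋₁ + pₖ₋₂ and qₖ = aₖqₖ₋₁ + qₖ₋₂:
  k=0: a=4, p=4, q=1
  k=1: a=2, p=9, q=2
  k=2: a=3, p=31, q=7
  k=3: a=2, p=71, q=16
  k=4: a=2, p=173, q=39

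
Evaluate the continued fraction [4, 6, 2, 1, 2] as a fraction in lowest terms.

212/51

Using pₖ = aₖpₖ₋₁ + pₖ₋₂ and qₖ = aₖqₖ₋₁ + qₖ₋₂:
  k=0: a=4, p=4, q=1
  k=1: a=6, p=25, q=6
  k=2: a=2, p=54, q=13
  k=3: a=1, p=79, q=19
  k=4: a=2, p=212, q=51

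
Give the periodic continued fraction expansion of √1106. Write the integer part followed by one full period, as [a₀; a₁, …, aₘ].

[33; 3, 1, 8, 1, 3, 66]

a₀ = ⌊√1106⌋ = 33.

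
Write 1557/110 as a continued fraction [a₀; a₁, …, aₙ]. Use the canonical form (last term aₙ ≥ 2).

[14; 6, 2, 8]

1557 = 14*110 + 17
110 = 6*17 + 8
17 = 2*8 + 1
8 = 8*1 + 0  (stop)
So 1557/110 = [14; 6, 2, 8].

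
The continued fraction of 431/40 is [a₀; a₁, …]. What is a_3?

2

431 = 10·40 + 31   →  a_0 = 10
40 = 1·31 + 9   →  a_1 = 1
31 = 3·9 + 4   →  a_2 = 3
9 = 2·4 + 1   →  a_3 = 2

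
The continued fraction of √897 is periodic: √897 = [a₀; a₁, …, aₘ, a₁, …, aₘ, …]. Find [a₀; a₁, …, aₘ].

a₀ = ⌊√897⌋ = 29.
With m₀=0, d₀=1 and mₖ₊₁ = dₖaₖ − mₖ, dₖ₊₁ = (n − mₖ₊₁²)/dₖ, aₖ₊₁ = ⌊(a₀+mₖ₊₁)/dₖ₊₁⌋:
  k=1: m=29, d=56, a=1
  k=2: m=27, d=3, a=18
  k=3: m=27, d=56, a=1
  k=4: m=29, d=1, a=58
d=1 and a=2a₀=58 at k=4, so the next step gives (m, d) = (29, 56) again — its k=1 value — and the period has length 4.

[29; 1, 18, 1, 58]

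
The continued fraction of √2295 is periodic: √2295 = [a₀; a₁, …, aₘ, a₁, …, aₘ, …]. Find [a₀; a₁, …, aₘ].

[47; 1, 9, 1, 1, 1, 9, 1, 94]

a₀ = ⌊√2295⌋ = 47.
With m₀=0, d₀=1 and mₖ₊₁ = dₖaₖ − mₖ, dₖ₊₁ = (n − mₖ₊₁²)/dₖ, aₖ₊₁ = ⌊(a₀+mₖ₊₁)/dₖ₊₁⌋:
  k=1: m=47, d=86, a=1
  k=2: m=39, d=9, a=9
  k=3: m=42, d=59, a=1
  k=4: m=17, d=34, a=1
  k=5: m=17, d=59, a=1
  k=6: m=42, d=9, a=9
  k=7: m=39, d=86, a=1
  k=8: m=47, d=1, a=94
d=1 and a=2a₀=94 at k=8, so the next step gives (m, d) = (47, 86) again — its k=1 value — and the period has length 8.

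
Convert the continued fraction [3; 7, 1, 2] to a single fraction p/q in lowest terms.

Using pₖ = aₖpₖ₋₁ + pₖ₋₂ and qₖ = aₖqₖ₋₁ + qₖ₋₂:
  k=0: a=3, p=3, q=1
  k=1: a=7, p=22, q=7
  k=2: a=1, p=25, q=8
  k=3: a=2, p=72, q=23

72/23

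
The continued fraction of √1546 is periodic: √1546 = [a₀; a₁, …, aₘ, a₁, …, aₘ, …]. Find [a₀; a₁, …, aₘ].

[39; 3, 7, 1, 1, 7, 3, 78]

a₀ = ⌊√1546⌋ = 39.
With m₀=0, d₀=1 and mₖ₊₁ = dₖaₖ − mₖ, dₖ₊₁ = (n − mₖ₊₁²)/dₖ, aₖ₊₁ = ⌊(a₀+mₖ₊₁)/dₖ₊₁⌋:
  k=1: m=39, d=25, a=3
  k=2: m=36, d=10, a=7
  k=3: m=34, d=39, a=1
  k=4: m=5, d=39, a=1
  k=5: m=34, d=10, a=7
  k=6: m=36, d=25, a=3
  k=7: m=39, d=1, a=78
d=1 and a=2a₀=78 at k=7, so the next step gives (m, d) = (39, 25) again — its k=1 value — and the period has length 7.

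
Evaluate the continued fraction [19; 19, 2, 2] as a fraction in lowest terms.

1848/97

Fold from the inside: start with 2/1.
  2 + 1/2 = 5/2
  19 + 2/5 = 97/5
  19 + 5/97 = 1848/97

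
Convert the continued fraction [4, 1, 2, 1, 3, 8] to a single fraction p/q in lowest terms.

Fold from the inside: start with 8/1.
  3 + 1/8 = 25/8
  1 + 8/25 = 33/25
  2 + 25/33 = 91/33
  1 + 33/91 = 124/91
  4 + 91/124 = 587/124

587/124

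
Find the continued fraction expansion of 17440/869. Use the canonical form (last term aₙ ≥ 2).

[20; 14, 2, 14, 2]

17440 = 20×869 + 60
869 = 14×60 + 29
60 = 2×29 + 2
29 = 14×2 + 1
2 = 2×1 + 0  (stop)
So 17440/869 = [20; 14, 2, 14, 2].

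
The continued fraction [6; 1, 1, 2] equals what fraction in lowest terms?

33/5

Using pₖ = aₖpₖ₋₁ + pₖ₋₂ and qₖ = aₖqₖ₋₁ + qₖ₋₂:
  k=0: a=6, p=6, q=1
  k=1: a=1, p=7, q=1
  k=2: a=1, p=13, q=2
  k=3: a=2, p=33, q=5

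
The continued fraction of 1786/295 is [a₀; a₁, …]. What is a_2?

2

1786 = 6·295 + 16   →  a_0 = 6
295 = 18·16 + 7   →  a_1 = 18
16 = 2·7 + 2   →  a_2 = 2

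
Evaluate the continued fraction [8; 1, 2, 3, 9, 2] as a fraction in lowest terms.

Using pₖ = aₖpₖ₋₁ + pₖ₋₂ and qₖ = aₖqₖ₋₁ + qₖ₋₂:
  k=0: a=8, p=8, q=1
  k=1: a=1, p=9, q=1
  k=2: a=2, p=26, q=3
  k=3: a=3, p=87, q=10
  k=4: a=9, p=809, q=93
  k=5: a=2, p=1705, q=196

1705/196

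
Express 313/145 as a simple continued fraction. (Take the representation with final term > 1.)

[2; 6, 3, 3, 2]

313 = 2×145 + 23
145 = 6×23 + 7
23 = 3×7 + 2
7 = 3×2 + 1
2 = 2×1 + 0  (stop)
So 313/145 = [2; 6, 3, 3, 2].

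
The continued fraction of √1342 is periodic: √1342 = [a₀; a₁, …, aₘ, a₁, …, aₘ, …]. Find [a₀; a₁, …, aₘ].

[36; 1, 1, 1, 2, 1, 1, 1, 72]

a₀ = ⌊√1342⌋ = 36.
With m₀=0, d₀=1 and mₖ₊₁ = dₖaₖ − mₖ, dₖ₊₁ = (n − mₖ₊₁²)/dₖ, aₖ₊₁ = ⌊(a₀+mₖ₊₁)/dₖ₊₁⌋:
  k=1: m=36, d=46, a=1
  k=2: m=10, d=27, a=1
  k=3: m=17, d=39, a=1
  k=4: m=22, d=22, a=2
  k=5: m=22, d=39, a=1
  k=6: m=17, d=27, a=1
  k=7: m=10, d=46, a=1
  k=8: m=36, d=1, a=72
d=1 and a=2a₀=72 at k=8, so the next step gives (m, d) = (36, 46) again — its k=1 value — and the period has length 8.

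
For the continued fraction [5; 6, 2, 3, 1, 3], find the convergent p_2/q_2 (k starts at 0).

67/13

Using pₖ = aₖpₖ₋₁ + pₖ₋₂, qₖ = aₖqₖ₋₁ + qₖ₋₂ (with p₋₁=1, p₋₂=0, q₋₁=0, q₋₂=1):
  k=0: a=5, p=5, q=1
  k=1: a=6, p=31, q=6
  k=2: a=2, p=67, q=13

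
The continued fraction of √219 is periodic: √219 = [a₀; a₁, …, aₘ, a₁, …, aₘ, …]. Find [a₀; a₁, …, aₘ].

a₀ = ⌊√219⌋ = 14.
With m₀=0, d₀=1 and mₖ₊₁ = dₖaₖ − mₖ, dₖ₊₁ = (n − mₖ₊₁²)/dₖ, aₖ₊₁ = ⌊(a₀+mₖ₊₁)/dₖ₊₁⌋:
  k=1: m=14, d=23, a=1
  k=2: m=9, d=6, a=3
  k=3: m=9, d=23, a=1
  k=4: m=14, d=1, a=28
d=1 and a=2a₀=28 at k=4, so the next step gives (m, d) = (14, 23) again — its k=1 value — and the period has length 4.

[14; 1, 3, 1, 28]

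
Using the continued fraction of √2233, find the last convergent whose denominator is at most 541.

10207/216

√2233 = [47; 3, 1, 12, 1, 3, 94, …] (period length 6).
Convergents:
  p_0/q_0 = 47/1
  p_1/q_1 = 142/3
  p_2/q_2 = 189/4
  p_3/q_3 = 2410/51
  p_4/q_4 = 2599/55
  p_5/q_5 = 10207/216
  p_6/q_6 = 962057/20359
q_5 = 216 ≤ 541 < 20359 = q_6, so the answer is 10207/216.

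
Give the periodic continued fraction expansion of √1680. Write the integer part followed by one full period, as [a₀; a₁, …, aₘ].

a₀ = ⌊√1680⌋ = 40.
With m₀=0, d₀=1 and mₖ₊₁ = dₖaₖ − mₖ, dₖ₊₁ = (n − mₖ₊₁²)/dₖ, aₖ₊₁ = ⌊(a₀+mₖ₊₁)/dₖ₊₁⌋:
  k=1: m=40, d=80, a=1
  k=2: m=40, d=1, a=80
d=1 and a=2a₀=80 at k=2, so the next step gives (m, d) = (40, 80) again — its k=1 value — and the period has length 2.

[40; 1, 80]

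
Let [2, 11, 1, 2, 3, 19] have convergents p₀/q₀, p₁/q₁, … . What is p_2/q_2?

25/12

Using pₖ = aₖpₖ₋₁ + pₖ₋₂, qₖ = aₖqₖ₋₁ + qₖ₋₂ (with p₋₁=1, p₋₂=0, q₋₁=0, q₋₂=1):
  k=0: a=2, p=2, q=1
  k=1: a=11, p=23, q=11
  k=2: a=1, p=25, q=12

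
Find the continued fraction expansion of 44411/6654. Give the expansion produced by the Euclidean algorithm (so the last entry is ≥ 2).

[6; 1, 2, 14, 6, 8, 3]

44411 = 6×6654 + 4487
6654 = 1×4487 + 2167
4487 = 2×2167 + 153
2167 = 14×153 + 25
153 = 6×25 + 3
25 = 8×3 + 1
3 = 3×1 + 0  (stop)
So 44411/6654 = [6; 1, 2, 14, 6, 8, 3].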